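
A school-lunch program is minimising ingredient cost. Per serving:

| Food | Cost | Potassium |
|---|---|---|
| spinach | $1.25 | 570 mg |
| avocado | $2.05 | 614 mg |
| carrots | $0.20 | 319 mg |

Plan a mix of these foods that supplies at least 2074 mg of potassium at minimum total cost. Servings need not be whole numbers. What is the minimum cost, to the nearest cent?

Cost per mg of potassium: carrots $0.0006, spinach $0.0022, avocado $0.0033.
With no serving limits, use only carrots: 2074 mg / 319 mg = 6.502 servings × $0.20 = $1.30.

$1.30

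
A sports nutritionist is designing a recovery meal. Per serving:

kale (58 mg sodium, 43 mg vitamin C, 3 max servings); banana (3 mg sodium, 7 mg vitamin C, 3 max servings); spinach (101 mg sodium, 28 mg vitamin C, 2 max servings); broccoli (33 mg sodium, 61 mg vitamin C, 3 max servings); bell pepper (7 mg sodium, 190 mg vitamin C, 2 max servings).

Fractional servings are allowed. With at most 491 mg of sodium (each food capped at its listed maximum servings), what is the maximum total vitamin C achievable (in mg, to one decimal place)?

767.1 mg

Vitamin C per mg sodium: bell pepper 27.14, banana 2.333, broccoli 1.848, kale 0.7414, spinach 0.2772.
Take 2 servings of bell pepper: uses 14 mg sodium, +380.0 mg vitamin C (running total 380.0 mg).
Take 3 servings of banana: uses 9 mg sodium, +21.0 mg vitamin C (running total 401.0 mg).
Take 3 servings of broccoli: uses 99 mg sodium, +183.0 mg vitamin C (running total 584.0 mg).
Take 3 servings of kale: uses 174 mg sodium, +129.0 mg vitamin C (running total 713.0 mg).
Take 1.931 servings of spinach: uses 195 mg sodium, +54.1 mg vitamin C (running total 767.1 mg).
Filling greedily by vitamin C-per-mg sodium is optimal for one linear limit, giving 767.1 mg.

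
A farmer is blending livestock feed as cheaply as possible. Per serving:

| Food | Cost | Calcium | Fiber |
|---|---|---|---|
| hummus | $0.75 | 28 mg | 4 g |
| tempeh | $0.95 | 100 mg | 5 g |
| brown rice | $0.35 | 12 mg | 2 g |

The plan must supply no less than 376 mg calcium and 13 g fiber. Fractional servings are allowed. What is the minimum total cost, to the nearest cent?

hummus only: max(376/28, 13/4) = 13.43 servings → $10.07.
tempeh only: max(376/100, 13/5) = 3.76 servings → $3.57.
brown rice only: max(376/12, 13/2) = 31.33 servings → $10.97.
hummus + tempeh: the both-tight solution has a negative serving — not a feasible corner.
hummus + brown rice: the both-tight solution has a negative serving — not a feasible corner.
tempeh + brown rice with both targets exact would need a negative amount; discard.
The minimum over all feasible corners is $3.57.

$3.57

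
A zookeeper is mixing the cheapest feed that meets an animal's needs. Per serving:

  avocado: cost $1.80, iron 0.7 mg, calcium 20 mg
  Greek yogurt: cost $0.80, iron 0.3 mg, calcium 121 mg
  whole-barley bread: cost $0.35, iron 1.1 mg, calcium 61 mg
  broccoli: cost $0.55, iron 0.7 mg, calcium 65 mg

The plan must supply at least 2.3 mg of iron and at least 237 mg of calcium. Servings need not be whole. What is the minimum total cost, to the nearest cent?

This is a tiny linear program; its minimum lies at a vertex of the feasible set. List the vertices and price them.
avocado only: max(2.3/0.7, 237/20) = 11.85 servings → $21.33.
Greek yogurt only: max(2.3/0.3, 237/121) = 7.667 servings → $6.13.
whole-barley bread only: max(2.3/1.1, 237/61) = 3.885 servings → $1.36.
broccoli only: max(2.3/0.7, 237/65) = 3.646 servings → $2.01.
avocado + Greek yogurt with both tight: 2.633 servings and 1.524 servings → $5.96.
avocado + whole-barley bread: the both-tight solution has a negative serving — not a feasible corner.
avocado + broccoli with both targets exact would need a negative amount; discard.
Greek yogurt + whole-barley bread with both tight: 1.049 servings and 1.805 servings → $1.47.
Greek yogurt + broccoli with both tight: 0.2515 servings and 3.178 servings → $1.95.
whole-barley bread + broccoli with both targets exact would need a negative amount; discard.
So the least-cost plan costs $1.36.

$1.36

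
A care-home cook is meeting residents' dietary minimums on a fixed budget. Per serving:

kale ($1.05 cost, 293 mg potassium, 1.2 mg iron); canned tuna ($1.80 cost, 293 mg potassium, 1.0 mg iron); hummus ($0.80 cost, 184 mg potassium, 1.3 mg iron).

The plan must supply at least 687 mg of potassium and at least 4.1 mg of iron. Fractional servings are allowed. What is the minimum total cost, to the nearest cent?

$2.79

At the optimum either one food covers both requirements or two foods hit both targets exactly; no other combination can be cheaper.
kale only: max(687/293, 4.1/1.2) = 3.417 servings → $3.59.
canned tuna only: max(687/293, 4.1/1.0) = 4.1 servings → $7.38.
hummus only: max(687/184, 4.1/1.3) = 3.734 servings → $2.99.
kale + canned tuna with both targets exact would need a negative amount; discard.
kale + hummus with both tight: 0.8663 servings and 2.354 servings → $2.79.
canned tuna + hummus with both tight: 0.7044 servings and 2.612 servings → $3.36.
The minimum over all feasible corners is $2.79.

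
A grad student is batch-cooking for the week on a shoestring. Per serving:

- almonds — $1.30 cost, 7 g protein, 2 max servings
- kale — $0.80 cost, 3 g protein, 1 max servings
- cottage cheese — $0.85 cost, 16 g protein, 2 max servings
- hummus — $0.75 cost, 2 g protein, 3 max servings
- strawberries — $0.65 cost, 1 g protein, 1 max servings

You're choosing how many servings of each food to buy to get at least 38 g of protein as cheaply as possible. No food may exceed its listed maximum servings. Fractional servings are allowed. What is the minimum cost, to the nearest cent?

Cost per g of protein: cottage cheese $0.0531, almonds $0.1857, kale $0.2667, hummus $0.3750, strawberries $0.6500.
Take 2 servings of cottage cheese: +32.0 g protein for $1.70 (total $1.70, still need 6.0 g).
Take 0.8571 servings of almonds: +6.0 g protein for $1.11 (total $2.81, still need 0.0 g).
Greedy by cheapest-per-g is optimal for a single linear constraint, so the minimum cost is $2.81.

$2.81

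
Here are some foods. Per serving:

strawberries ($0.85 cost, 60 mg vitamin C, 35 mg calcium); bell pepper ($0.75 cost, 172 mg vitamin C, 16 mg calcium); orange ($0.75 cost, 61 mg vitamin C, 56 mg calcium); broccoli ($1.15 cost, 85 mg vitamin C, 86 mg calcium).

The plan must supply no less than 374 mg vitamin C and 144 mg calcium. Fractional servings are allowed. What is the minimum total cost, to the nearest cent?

$2.68

Check every corner: each single food scaled to meet both minima, and each pair solved so both constraints bind.
strawberries only: max(374/60, 144/35) = 6.233 servings → $5.30.
bell pepper only: max(374/172, 144/16) = 9 servings → $6.75.
orange only: max(374/61, 144/56) = 6.131 servings → $4.60.
broccoli only: max(374/85, 144/86) = 4.4 servings → $5.06.
strawberries + bell pepper with both tight: 3.712 servings and 0.8794 servings → $3.81.
strawberries + orange: intersection lies outside the first quadrant.
strawberries + broccoli: intersection lies outside the first quadrant.
bell pepper + orange with both tight: 1.405 servings and 2.17 servings → $2.68.
bell pepper + broccoli with both tight: 1.483 servings and 1.398 servings → $2.72.
orange + broccoli with both targets exact would need a negative amount; discard.
So the least-cost plan costs $2.68.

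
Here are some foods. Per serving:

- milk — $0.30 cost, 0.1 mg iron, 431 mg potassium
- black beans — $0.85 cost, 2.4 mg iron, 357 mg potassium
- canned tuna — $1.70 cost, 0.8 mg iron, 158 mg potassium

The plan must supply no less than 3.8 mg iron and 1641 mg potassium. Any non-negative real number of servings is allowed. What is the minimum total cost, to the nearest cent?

$2.03

With two linear requirements the optimum uses one or two foods; enumerate the corners.
milk only: max(3.8/0.1, 1641/431) = 38 servings → $11.40.
black beans only: max(3.8/2.4, 1641/357) = 4.597 servings → $3.91.
canned tuna only: max(3.8/0.8, 1641/158) = 10.39 servings → $17.66.
milk + black beans with both tight: 2.585 servings and 1.476 servings → $2.03.
milk + canned tuna with both tight: 2.165 servings and 4.479 servings → $8.26.
black beans + canned tuna: intersection lies outside the first quadrant.
So the least-cost plan costs $2.03.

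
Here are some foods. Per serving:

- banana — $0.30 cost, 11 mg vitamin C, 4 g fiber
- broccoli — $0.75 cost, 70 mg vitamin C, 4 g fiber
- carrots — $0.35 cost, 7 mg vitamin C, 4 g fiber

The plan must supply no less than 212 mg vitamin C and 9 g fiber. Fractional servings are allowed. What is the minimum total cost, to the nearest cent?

$2.27

For a min-cost LP with two ≥-constraints, a basic feasible solution has at most two positive variables.
banana only: max(212/11, 9/4) = 19.27 servings → $5.78.
broccoli only: max(212/70, 9/4) = 3.029 servings → $2.27.
carrots only: max(212/7, 9/4) = 30.29 servings → $10.60.
banana + broccoli: the both-tight solution has a negative serving — not a feasible corner.
banana + carrots: the both-tight solution has a negative serving — not a feasible corner.
broccoli + carrots: the both-tight solution has a negative serving — not a feasible corner.
So the least-cost plan costs $2.27.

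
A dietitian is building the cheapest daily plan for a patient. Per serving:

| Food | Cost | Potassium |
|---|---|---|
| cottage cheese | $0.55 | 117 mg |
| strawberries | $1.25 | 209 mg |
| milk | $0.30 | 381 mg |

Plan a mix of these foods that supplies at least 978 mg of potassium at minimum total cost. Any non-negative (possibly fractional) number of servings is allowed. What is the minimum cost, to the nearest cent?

Cost per mg of potassium: milk $0.0008, cottage cheese $0.0047, strawberries $0.0060.
With no serving limits, use only milk: 978 mg / 381 mg = 2.567 servings × $0.30 = $0.77.

$0.77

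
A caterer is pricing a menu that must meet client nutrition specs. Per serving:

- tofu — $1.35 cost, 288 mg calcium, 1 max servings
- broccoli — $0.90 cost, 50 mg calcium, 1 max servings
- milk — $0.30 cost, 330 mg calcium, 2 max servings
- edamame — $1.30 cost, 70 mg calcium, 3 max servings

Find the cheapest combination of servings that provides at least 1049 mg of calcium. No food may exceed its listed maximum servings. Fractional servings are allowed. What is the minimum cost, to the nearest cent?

Cost per mg of calcium: milk $0.0009, tofu $0.0047, broccoli $0.0180, edamame $0.0186.
Take 2 servings of milk: +660.0 mg calcium for $0.60 (total $0.60, still need 389.0 mg).
Take 1 serving of tofu: +288.0 mg calcium for $1.35 (total $1.95, still need 101.0 mg).
Take 1 serving of broccoli: +50.0 mg calcium for $0.90 (total $2.85, still need 51.0 mg).
Take 0.7286 servings of edamame: +51.0 mg calcium for $0.95 (total $3.80, still need 0.0 mg).
Filling from the cheapest source first is optimal under one linear minimum: $3.80.

$3.80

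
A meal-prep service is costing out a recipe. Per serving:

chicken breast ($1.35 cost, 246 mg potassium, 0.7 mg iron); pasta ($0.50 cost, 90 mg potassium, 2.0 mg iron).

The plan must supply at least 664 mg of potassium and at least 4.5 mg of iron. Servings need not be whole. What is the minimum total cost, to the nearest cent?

$3.65

The cheapest plan sits at a corner of the feasible region — with two constraints it uses at most two foods.
chicken breast only: max(664/246, 4.5/0.7) = 6.429 servings → $8.68.
pasta only: max(664/90, 4.5/2.0) = 7.378 servings → $3.69.
chicken breast + pasta with both tight: 2.152 servings and 1.497 servings → $3.65.
Cheapest feasible corner: $3.65.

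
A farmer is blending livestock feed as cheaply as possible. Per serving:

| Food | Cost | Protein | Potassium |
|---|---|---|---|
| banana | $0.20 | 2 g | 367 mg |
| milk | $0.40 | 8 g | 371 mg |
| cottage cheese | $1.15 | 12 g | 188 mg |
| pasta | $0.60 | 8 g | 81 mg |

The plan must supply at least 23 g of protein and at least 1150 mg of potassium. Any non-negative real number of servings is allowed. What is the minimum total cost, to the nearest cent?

banana only: max(23/2, 1150/367) = 11.5 servings → $2.30.
milk only: max(23/8, 1150/371) = 3.1 servings → $1.24.
cottage cheese only: max(23/12, 1150/188) = 6.117 servings → $7.03.
pasta only: max(23/8, 1150/81) = 14.2 servings → $8.52.
banana + milk with both tight: 0.304 servings and 2.799 servings → $1.18.
banana + cottage cheese with both tight: 2.353 servings and 1.525 servings → $2.22.
banana + pasta with both tight: 2.645 servings and 2.214 servings → $1.86.
milk + cottage cheese: the both-tight solution has a negative serving — not a feasible corner.
milk + pasta: intersection lies outside the first quadrant.
cottage cheese + pasta: the both-tight solution has a negative serving — not a feasible corner.
Cheapest feasible corner: $1.18.

$1.18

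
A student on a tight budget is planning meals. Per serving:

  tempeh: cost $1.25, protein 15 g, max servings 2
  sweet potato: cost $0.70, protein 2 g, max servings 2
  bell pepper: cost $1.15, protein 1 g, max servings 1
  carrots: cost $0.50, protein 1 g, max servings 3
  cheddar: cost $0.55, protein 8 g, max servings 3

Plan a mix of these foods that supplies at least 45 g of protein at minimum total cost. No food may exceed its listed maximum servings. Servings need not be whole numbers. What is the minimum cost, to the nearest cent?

$3.40

Cost per g of protein: cheddar $0.0688, tempeh $0.0833, sweet potato $0.3500, carrots $0.5000, bell pepper $1.1500.
Take 3 servings of cheddar: +24.0 g protein for $1.65 (total $1.65, still need 21.0 g).
Take 1.4 servings of tempeh: +21.0 g protein for $1.75 (total $3.40, still need 0.0 g).
Filling from the cheapest source first is optimal under one linear minimum: $3.40.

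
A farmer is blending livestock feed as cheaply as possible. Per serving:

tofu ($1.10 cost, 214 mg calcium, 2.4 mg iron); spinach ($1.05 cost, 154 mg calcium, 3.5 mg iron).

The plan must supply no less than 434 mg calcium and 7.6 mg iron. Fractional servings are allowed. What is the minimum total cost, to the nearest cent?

An LP optimum is at a vertex; with two nutrient constraints at most two foods are used. Check each candidate.
tofu only: max(434/214, 7.6/2.4) = 3.167 servings → $3.48.
spinach only: max(434/154, 7.6/3.5) = 2.818 servings → $2.96.
tofu + spinach with both tight: 0.9188 servings and 1.541 servings → $2.63.
So the least-cost plan costs $2.63.

$2.63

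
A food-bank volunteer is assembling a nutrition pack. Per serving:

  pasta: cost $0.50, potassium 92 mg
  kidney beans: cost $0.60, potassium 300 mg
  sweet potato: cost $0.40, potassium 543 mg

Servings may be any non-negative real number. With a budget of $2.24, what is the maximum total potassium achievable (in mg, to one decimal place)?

Potassium per dollar: sweet potato 1358, kidney beans 500, pasta 184.
With no serving limits, spend the whole cost allowance on sweet potato: $2.24 / $0.40 × 543 mg = 3040.8 mg.

3040.8 mg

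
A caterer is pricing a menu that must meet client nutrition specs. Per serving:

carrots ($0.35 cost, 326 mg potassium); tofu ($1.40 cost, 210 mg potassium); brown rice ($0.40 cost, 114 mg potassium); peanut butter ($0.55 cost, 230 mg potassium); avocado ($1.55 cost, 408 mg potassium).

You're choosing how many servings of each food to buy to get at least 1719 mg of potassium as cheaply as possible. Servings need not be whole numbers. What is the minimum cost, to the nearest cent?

$1.85

Cost per mg of potassium: carrots $0.0011, peanut butter $0.0024, brown rice $0.0035, avocado $0.0038, tofu $0.0067.
With no serving limits, use only carrots: 1719 mg / 326 mg = 5.273 servings × $0.35 = $1.85.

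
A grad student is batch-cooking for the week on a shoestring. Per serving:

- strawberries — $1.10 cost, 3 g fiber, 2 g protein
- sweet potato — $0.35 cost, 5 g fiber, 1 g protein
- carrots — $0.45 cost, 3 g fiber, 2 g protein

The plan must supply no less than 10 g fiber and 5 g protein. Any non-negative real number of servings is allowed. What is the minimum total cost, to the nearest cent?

$1.21

Two binding constraints pin down two serving amounts, so the optimal mix uses at most two foods. The candidates are each food alone (scaled to the tighter of fiber/protein) and each pair with both constraints tight.
strawberries only: max(10/3, 5/2) = 3.333 servings → $3.67.
sweet potato only: max(10/5, 5/1) = 5 servings → $1.75.
carrots only: max(10/3, 5/2) = 3.333 servings → $1.50.
strawberries + sweet potato with both tight: 2.143 servings and 0.7143 servings → $2.61.
strawberries + carrots (both tight): parallel constraints — no distinct corner.
sweet potato + carrots with both tight: 0.7143 servings and 2.143 servings → $1.21.
Cheapest feasible corner: $1.21.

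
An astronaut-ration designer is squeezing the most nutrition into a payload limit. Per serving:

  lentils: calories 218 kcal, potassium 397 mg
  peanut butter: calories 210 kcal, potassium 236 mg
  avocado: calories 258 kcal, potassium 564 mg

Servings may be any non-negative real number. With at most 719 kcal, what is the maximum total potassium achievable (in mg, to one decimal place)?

Potassium per kcal: avocado 2.186, lentils 1.821, peanut butter 1.124.
With no serving limits, spend the whole calories allowance on avocado: 719 kcal / 258 kcal × 564 mg = 1571.8 mg.

1571.8 mg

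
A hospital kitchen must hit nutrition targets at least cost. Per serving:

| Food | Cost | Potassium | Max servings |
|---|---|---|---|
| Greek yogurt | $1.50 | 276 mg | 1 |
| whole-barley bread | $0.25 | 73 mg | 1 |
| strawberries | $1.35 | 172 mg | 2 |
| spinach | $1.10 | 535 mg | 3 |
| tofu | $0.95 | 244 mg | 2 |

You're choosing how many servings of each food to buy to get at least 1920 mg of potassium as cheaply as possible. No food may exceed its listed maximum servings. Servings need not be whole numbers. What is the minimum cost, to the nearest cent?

Cost per mg of potassium: spinach $0.0021, whole-barley bread $0.0034, tofu $0.0039, Greek yogurt $0.0054, strawberries $0.0078.
Take 3 servings of spinach: +1605.0 mg potassium for $3.30 (total $3.30, still need 315.0 mg).
Take 1 serving of whole-barley bread: +73.0 mg potassium for $0.25 (total $3.55, still need 242.0 mg).
Take 0.9918 servings of tofu: +242.0 mg potassium for $0.94 (total $4.49, still need 0.0 mg).
Greedy by cheapest-per-mg is optimal for a single linear constraint, so the minimum cost is $4.49.

$4.49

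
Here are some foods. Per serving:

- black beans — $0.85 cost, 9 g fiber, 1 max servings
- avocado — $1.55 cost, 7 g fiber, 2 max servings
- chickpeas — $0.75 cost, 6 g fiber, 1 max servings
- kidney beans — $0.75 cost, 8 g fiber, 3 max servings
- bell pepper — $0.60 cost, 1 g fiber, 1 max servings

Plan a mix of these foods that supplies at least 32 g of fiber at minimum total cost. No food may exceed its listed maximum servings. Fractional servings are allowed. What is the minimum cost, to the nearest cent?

$3.01

Cost per g of fiber: kidney beans $0.0938, black beans $0.0944, chickpeas $0.1250, avocado $0.2214, bell pepper $0.6000.
Take 3 servings of kidney beans: +24.0 g fiber for $2.25 (total $2.25, still need 8.0 g).
Take 0.8889 servings of black beans: +8.0 g fiber for $0.76 (total $3.01, still need 0.0 g).
Filling from the cheapest source first is optimal under one linear minimum: $3.01.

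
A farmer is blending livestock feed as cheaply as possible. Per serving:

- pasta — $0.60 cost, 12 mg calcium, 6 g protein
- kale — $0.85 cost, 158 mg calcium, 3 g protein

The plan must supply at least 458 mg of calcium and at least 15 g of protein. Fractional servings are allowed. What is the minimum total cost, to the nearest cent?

$3.05

pasta only: max(458/12, 15/6) = 38.17 servings → $22.90.
kale only: max(458/158, 15/3) = 5 servings → $4.25.
pasta + kale with both tight: 1.092 servings and 2.816 servings → $3.05.
The minimum over all feasible corners is $3.05.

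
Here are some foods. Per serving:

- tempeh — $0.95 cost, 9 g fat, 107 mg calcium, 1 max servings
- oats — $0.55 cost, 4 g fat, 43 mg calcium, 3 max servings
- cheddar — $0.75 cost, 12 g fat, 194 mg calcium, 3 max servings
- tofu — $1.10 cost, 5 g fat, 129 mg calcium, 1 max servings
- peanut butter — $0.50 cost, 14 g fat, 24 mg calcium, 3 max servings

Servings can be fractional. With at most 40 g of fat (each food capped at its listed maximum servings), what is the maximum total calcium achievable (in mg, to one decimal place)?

Calcium per g fat: tofu 25.8, cheddar 16.17, tempeh 11.89, oats 10.75, peanut butter 1.714.
Take 1 serving of tofu: uses 5 g fat, +129.0 mg calcium (running total 129.0 mg).
Take 2.917 servings of cheddar: uses 35 g fat, +565.8 mg calcium (running total 694.8 mg).
Greedy by best ratio exhausts the fat allowance optimally: 694.8 mg.

694.8 mg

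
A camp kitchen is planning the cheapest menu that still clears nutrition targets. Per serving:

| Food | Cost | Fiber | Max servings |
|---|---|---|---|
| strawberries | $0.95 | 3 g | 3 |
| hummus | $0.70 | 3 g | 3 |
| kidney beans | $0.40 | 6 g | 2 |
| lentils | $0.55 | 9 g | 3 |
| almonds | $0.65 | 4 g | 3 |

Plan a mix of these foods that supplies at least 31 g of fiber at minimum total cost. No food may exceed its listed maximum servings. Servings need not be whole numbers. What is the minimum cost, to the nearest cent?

Cost per g of fiber: lentils $0.0611, kidney beans $0.0667, almonds $0.1625, hummus $0.2333, strawberries $0.3167.
Take 3 servings of lentils: +27.0 g fiber for $1.65 (total $1.65, still need 4.0 g).
Take 0.6667 servings of kidney beans: +4.0 g fiber for $0.27 (total $1.92, still need 0.0 g).
Greedy by cheapest-per-g is optimal for a single linear constraint, so the minimum cost is $1.92.

$1.92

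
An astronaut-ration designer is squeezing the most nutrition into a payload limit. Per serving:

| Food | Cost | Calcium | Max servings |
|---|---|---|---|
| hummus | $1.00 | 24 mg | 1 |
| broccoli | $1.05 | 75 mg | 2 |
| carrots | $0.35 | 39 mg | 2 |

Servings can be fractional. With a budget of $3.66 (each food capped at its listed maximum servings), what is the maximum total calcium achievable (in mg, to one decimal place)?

248.6 mg

Calcium per dollar: carrots 111.4, broccoli 71.43, hummus 24.
Take 2 servings of carrots: spends $0.70, +78.0 mg calcium (running total 78.0 mg).
Take 2 servings of broccoli: spends $2.10, +150.0 mg calcium (running total 228.0 mg).
Take 0.86 servings of hummus: spends $0.86, +20.6 mg calcium (running total 248.6 mg).
Greedy by best ratio exhausts the cost allowance optimally: 248.6 mg.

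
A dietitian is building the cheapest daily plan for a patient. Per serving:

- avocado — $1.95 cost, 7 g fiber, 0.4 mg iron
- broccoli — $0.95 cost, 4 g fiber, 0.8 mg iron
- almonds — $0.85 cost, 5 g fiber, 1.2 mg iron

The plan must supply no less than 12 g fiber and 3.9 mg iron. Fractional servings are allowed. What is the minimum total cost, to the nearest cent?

With two linear requirements the optimum uses one or two foods; enumerate the corners.
avocado only: max(12/7, 3.9/0.4) = 9.75 servings → $19.01.
broccoli only: max(12/4, 3.9/0.8) = 4.875 servings → $4.63.
almonds only: max(12/5, 3.9/1.2) = 3.25 servings → $2.76.
avocado + broccoli: the both-tight solution has a negative serving — not a feasible corner.
avocado + almonds with both targets exact would need a negative amount; discard.
broccoli + almonds: the both-tight solution has a negative serving — not a feasible corner.
The minimum over all feasible corners is $2.76.

$2.76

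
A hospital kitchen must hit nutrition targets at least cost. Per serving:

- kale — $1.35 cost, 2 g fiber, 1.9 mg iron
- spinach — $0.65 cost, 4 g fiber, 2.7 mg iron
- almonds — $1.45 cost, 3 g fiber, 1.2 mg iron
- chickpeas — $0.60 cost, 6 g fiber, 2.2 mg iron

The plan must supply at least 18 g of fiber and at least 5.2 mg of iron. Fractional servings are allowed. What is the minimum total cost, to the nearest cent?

$1.80

The cheapest plan sits at a corner of the feasible region — with two constraints it uses at most two foods.
kale only: max(18/2, 5.2/1.9) = 9 servings → $12.15.
spinach only: max(18/4, 5.2/2.7) = 4.5 servings → $2.92.
almonds only: max(18/3, 5.2/1.2) = 6 servings → $8.70.
chickpeas only: max(18/6, 5.2/2.2) = 3 servings → $1.80.
kale + spinach with both targets exact would need a negative amount; discard.
kale + almonds: intersection lies outside the first quadrant.
kale + chickpeas: intersection lies outside the first quadrant.
spinach + almonds: the both-tight solution has a negative serving — not a feasible corner.
spinach + chickpeas with both targets exact would need a negative amount; discard.
almonds + chickpeas: intersection lies outside the first quadrant.
So the least-cost plan costs $1.80.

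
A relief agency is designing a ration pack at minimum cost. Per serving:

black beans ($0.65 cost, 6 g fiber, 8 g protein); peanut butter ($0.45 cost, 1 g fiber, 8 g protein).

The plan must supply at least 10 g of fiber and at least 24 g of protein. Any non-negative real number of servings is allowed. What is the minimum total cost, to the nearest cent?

$1.63

Minimising a linear cost over {fiber ≥ 10, protein ≥ 24, servings ≥ 0} — the optimum is at a vertex, using one or two foods.
black beans only: max(10/6, 24/8) = 3 servings → $1.95.
peanut butter only: max(10/1, 24/8) = 10 servings → $4.50.
black beans + peanut butter with both tight: 1.4 servings and 1.6 servings → $1.63.
Cheapest feasible corner: $1.63.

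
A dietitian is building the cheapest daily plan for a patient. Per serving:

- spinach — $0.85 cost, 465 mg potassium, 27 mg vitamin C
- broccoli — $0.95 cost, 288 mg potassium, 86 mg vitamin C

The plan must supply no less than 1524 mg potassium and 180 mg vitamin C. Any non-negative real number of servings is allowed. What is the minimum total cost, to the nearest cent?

Two binding constraints pin down two serving amounts, so the optimal mix uses at most two foods. The candidates are each food alone (scaled to the tighter of potassium/vitamin C) and each pair with both constraints tight.
spinach only: max(1524/465, 180/27) = 6.667 servings → $5.67.
broccoli only: max(1524/288, 180/86) = 5.292 servings → $5.03.
spinach + broccoli with both tight: 2.459 servings and 1.321 servings → $3.35.
The minimum over all feasible corners is $3.35.

$3.35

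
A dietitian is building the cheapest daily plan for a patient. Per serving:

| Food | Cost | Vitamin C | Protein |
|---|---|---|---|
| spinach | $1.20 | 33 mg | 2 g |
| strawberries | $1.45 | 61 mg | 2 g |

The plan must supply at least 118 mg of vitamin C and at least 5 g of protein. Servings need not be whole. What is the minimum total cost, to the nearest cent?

The cheapest plan sits at a corner of the feasible region — with two constraints it uses at most two foods.
spinach only: max(118/33, 5/2) = 3.576 servings → $4.29.
strawberries only: max(118/61, 5/2) = 2.5 servings → $3.62.
spinach + strawberries with both tight: 1.232 servings and 1.268 servings → $3.32.
So the least-cost plan costs $3.32.

$3.32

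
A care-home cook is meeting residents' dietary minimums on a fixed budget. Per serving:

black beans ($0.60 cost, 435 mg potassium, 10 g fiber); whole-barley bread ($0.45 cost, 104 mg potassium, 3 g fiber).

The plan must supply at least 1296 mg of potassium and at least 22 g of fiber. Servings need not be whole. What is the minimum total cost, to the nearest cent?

At the optimum either one food covers both requirements or two foods hit both targets exactly; no other combination can be cheaper.
black beans only: max(1296/435, 22/10) = 2.979 servings → $1.79.
whole-barley bread only: max(1296/104, 22/3) = 12.46 servings → $5.61.
black beans + whole-barley bread: intersection lies outside the first quadrant.
Cheapest feasible corner: $1.79.

$1.79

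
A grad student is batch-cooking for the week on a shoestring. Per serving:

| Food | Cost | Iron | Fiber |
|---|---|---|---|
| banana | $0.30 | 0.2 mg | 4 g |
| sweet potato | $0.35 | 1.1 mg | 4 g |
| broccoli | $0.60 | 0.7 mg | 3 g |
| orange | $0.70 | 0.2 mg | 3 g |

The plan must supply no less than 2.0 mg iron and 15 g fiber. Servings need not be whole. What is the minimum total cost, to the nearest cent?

Two binding constraints pin down two serving amounts, so the optimal mix uses at most two foods. The candidates are each food alone (scaled to the tighter of iron/fiber) and each pair with both constraints tight.
banana only: max(2.0/0.2, 15/4) = 10 servings → $3.00.
sweet potato only: max(2.0/1.1, 15/4) = 3.75 servings → $1.31.
broccoli only: max(2.0/0.7, 15/3) = 5 servings → $3.00.
orange only: max(2.0/0.2, 15/3) = 10 servings → $7.00.
banana + sweet potato with both tight: 2.361 servings and 1.389 servings → $1.19.
banana + broccoli with both tight: 2.045 servings and 2.273 servings → $1.98.
banana + orange: intersection lies outside the first quadrant.
sweet potato + broccoli with both targets exact would need a negative amount; discard.
sweet potato + orange with both tight: 1.2 servings and 3.4 servings → $2.80.
broccoli + orange with both tight: 2 servings and 3 servings → $3.30.
Cheapest feasible corner: $1.19.

$1.19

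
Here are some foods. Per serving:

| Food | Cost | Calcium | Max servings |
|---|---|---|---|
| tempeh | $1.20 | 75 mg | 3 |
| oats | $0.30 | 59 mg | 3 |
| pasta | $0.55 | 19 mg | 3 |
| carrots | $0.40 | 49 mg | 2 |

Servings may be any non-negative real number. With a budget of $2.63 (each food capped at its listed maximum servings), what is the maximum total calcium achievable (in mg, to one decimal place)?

Calcium per dollar: oats 196.7, carrots 122.5, tempeh 62.5, pasta 34.55.
Take 3 servings of oats: spends $0.90, +177.0 mg calcium (running total 177.0 mg).
Take 2 servings of carrots: spends $0.80, +98.0 mg calcium (running total 275.0 mg).
Take 0.775 servings of tempeh: spends $0.93, +58.1 mg calcium (running total 333.1 mg).
Greedy by best ratio exhausts the cost allowance optimally: 333.1 mg.

333.1 mg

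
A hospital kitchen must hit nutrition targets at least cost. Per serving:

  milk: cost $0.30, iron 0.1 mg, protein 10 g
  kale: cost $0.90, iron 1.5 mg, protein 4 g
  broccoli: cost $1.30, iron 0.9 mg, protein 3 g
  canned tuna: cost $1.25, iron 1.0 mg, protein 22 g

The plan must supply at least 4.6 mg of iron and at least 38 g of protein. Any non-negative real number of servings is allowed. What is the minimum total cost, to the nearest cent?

Minimising a linear cost over {iron ≥ 4.6, protein ≥ 38, servings ≥ 0} — the optimum is at a vertex, using one or two foods.
milk only: max(4.6/0.1, 38/10) = 46 servings → $13.80.
kale only: max(4.6/1.5, 38/4) = 9.5 servings → $8.55.
broccoli only: max(4.6/0.9, 38/3) = 12.67 servings → $16.47.
canned tuna only: max(4.6/1.0, 38/22) = 4.6 servings → $5.75.
milk + kale with both tight: 2.644 servings and 2.89 servings → $3.39.
milk + broccoli with both tight: 2.345 servings and 4.851 servings → $7.01.
milk + canned tuna: the both-tight solution has a negative serving — not a feasible corner.
kale + broccoli: the both-tight solution has a negative serving — not a feasible corner.
kale + canned tuna with both tight: 2.179 servings and 1.331 servings → $3.63.
broccoli + canned tuna with both tight: 3.762 servings and 1.214 servings → $6.41.
Cheapest feasible corner: $3.39.

$3.39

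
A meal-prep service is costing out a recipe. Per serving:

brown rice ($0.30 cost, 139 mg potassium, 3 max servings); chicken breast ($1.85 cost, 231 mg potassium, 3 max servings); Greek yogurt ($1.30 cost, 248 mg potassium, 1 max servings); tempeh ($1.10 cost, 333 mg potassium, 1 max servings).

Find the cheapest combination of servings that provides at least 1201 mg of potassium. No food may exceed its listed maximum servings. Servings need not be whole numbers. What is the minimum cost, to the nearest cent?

Cost per mg of potassium: brown rice $0.0022, tempeh $0.0033, Greek yogurt $0.0052, chicken breast $0.0080.
Take 3 servings of brown rice: +417.0 mg potassium for $0.90 (total $0.90, still need 784.0 mg).
Take 1 serving of tempeh: +333.0 mg potassium for $1.10 (total $2.00, still need 451.0 mg).
Take 1 serving of Greek yogurt: +248.0 mg potassium for $1.30 (total $3.30, still need 203.0 mg).
Take 0.8788 servings of chicken breast: +203.0 mg potassium for $1.63 (total $4.93, still need 0.0 mg).
Filling from the cheapest source first is optimal under one linear minimum: $4.93.

$4.93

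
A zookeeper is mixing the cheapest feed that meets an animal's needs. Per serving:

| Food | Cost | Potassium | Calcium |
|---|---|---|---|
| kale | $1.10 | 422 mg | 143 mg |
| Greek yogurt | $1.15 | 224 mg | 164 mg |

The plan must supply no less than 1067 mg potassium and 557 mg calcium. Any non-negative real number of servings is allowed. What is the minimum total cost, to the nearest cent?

$4.04

An LP optimum is at a vertex; with two nutrient constraints at most two foods are used. Check each candidate.
kale only: max(1067/422, 557/143) = 3.895 servings → $4.28.
Greek yogurt only: max(1067/224, 557/164) = 4.763 servings → $5.48.
kale + Greek yogurt with both tight: 1.351 servings and 2.218 servings → $4.04.
So the least-cost plan costs $4.04.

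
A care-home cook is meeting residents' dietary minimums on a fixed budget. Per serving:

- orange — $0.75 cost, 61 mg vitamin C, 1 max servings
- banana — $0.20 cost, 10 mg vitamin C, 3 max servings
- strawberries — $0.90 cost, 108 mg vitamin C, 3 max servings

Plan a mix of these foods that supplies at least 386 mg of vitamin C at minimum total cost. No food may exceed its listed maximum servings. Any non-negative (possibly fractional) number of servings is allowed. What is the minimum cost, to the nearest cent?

Cost per mg of vitamin C: strawberries $0.0083, orange $0.0123, banana $0.0200.
Take 3 servings of strawberries: +324.0 mg vitamin C for $2.70 (total $2.70, still need 62.0 mg).
Take 1 serving of orange: +61.0 mg vitamin C for $0.75 (total $3.45, still need 1.0 mg).
Take 0.1 servings of banana: +1.0 mg vitamin C for $0.02 (total $3.47, still need 0.0 mg).
Greedy by cheapest-per-mg is optimal for a single linear constraint, so the minimum cost is $3.47.

$3.47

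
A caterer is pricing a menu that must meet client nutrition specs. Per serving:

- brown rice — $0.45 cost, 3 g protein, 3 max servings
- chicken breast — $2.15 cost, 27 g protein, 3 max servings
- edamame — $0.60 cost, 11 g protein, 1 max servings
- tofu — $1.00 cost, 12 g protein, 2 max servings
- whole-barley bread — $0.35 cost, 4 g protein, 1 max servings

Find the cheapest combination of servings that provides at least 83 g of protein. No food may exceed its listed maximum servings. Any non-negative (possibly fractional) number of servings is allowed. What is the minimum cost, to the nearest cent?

$6.33

Cost per g of protein: edamame $0.0545, chicken breast $0.0796, tofu $0.0833, whole-barley bread $0.0875, brown rice $0.1500.
Take 1 serving of edamame: +11.0 g protein for $0.60 (total $0.60, still need 72.0 g).
Take 2.667 servings of chicken breast: +72.0 g protein for $5.73 (total $6.33, still need 0.0 g).
Filling from the cheapest source first is optimal under one linear minimum: $6.33.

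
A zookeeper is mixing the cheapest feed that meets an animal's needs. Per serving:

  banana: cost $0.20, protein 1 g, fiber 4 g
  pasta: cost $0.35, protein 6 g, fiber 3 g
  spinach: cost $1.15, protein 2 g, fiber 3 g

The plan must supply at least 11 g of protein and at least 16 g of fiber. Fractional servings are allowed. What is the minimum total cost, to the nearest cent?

$1.07

Minimising a linear cost over {protein ≥ 11, fiber ≥ 16, servings ≥ 0} — the optimum is at a vertex, using one or two foods.
banana only: max(11/1, 16/4) = 11 servings → $2.20.
pasta only: max(11/6, 16/3) = 5.333 servings → $1.87.
spinach only: max(11/2, 16/3) = 5.5 servings → $6.33.
banana + pasta with both tight: 3 servings and 1.333 servings → $1.07.
banana + spinach: the both-tight solution has a negative serving — not a feasible corner.
pasta + spinach with both tight: 0.08333 servings and 5.25 servings → $6.07.
Cheapest feasible corner: $1.07.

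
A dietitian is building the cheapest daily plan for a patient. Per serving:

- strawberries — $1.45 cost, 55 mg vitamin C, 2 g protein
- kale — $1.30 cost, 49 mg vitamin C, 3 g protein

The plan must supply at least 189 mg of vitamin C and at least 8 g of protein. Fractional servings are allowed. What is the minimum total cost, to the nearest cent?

Compare the cost at each extreme point of the feasible region.
strawberries only: max(189/55, 8/2) = 4 servings → $5.80.
kale only: max(189/49, 8/3) = 3.857 servings → $5.01.
strawberries + kale with both tight: 2.612 servings and 0.9254 servings → $4.99.
The minimum over all feasible corners is $4.99.

$4.99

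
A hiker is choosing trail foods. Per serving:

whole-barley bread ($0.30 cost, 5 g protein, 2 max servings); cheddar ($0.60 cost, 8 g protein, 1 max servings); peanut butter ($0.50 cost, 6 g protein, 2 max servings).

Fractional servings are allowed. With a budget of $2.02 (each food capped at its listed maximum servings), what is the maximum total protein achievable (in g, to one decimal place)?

27.8 g

Protein per dollar: whole-barley bread 16.67, cheddar 13.33, peanut butter 12.
Take 2 servings of whole-barley bread: spends $0.60, +10.0 g protein (running total 10.0 g).
Take 1 serving of cheddar: spends $0.60, +8.0 g protein (running total 18.0 g).
Take 1.64 servings of peanut butter: spends $0.82, +9.8 g protein (running total 27.8 g).
Greedy by best ratio exhausts the cost allowance optimally: 27.8 g.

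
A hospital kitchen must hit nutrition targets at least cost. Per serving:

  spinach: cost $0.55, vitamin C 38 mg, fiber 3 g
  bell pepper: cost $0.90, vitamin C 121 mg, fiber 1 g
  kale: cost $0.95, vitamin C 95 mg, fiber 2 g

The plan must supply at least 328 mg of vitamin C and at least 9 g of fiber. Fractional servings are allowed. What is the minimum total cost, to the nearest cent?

$3.07

Compare the cost at each extreme point of the feasible region.
spinach only: max(328/38, 9/3) = 8.632 servings → $4.75.
bell pepper only: max(328/121, 9/1) = 9 servings → $8.10.
kale only: max(328/95, 9/2) = 4.5 servings → $4.28.
spinach + bell pepper with both tight: 2.342 servings and 1.975 servings → $3.07.
spinach + kale with both tight: 0.9522 servings and 3.072 servings → $3.44.
bell pepper + kale: the both-tight solution has a negative serving — not a feasible corner.
Cheapest feasible corner: $3.07.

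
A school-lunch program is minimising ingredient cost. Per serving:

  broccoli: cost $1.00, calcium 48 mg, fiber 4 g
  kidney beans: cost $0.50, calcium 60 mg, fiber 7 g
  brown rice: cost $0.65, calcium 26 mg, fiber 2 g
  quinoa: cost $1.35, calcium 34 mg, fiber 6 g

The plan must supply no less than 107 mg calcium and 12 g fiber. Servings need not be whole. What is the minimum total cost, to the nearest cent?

broccoli only: max(107/48, 12/4) = 3 servings → $3.00.
kidney beans only: max(107/60, 12/7) = 1.783 servings → $0.89.
brown rice only: max(107/26, 12/2) = 6 servings → $3.90.
quinoa only: max(107/34, 12/6) = 3.147 servings → $4.25.
broccoli + kidney beans with both tight: 0.3021 servings and 1.542 servings → $1.07.
broccoli + brown rice with both targets exact would need a negative amount; discard.
broccoli + quinoa with both tight: 1.539 servings and 0.9737 servings → $2.85.
kidney beans + brown rice with both tight: 1.581 servings and 0.4677 servings → $1.09.
kidney beans + quinoa: intersection lies outside the first quadrant.
brown rice + quinoa with both tight: 2.659 servings and 1.114 servings → $3.23.
So the least-cost plan costs $0.89.

$0.89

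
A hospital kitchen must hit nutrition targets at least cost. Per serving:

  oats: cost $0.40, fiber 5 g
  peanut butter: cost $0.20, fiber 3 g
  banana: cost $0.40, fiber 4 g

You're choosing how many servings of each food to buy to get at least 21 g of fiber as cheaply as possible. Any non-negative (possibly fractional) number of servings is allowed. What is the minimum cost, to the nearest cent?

Cost per g of fiber: peanut butter $0.0667, oats $0.0800, banana $0.1000.
With no serving limits, use only peanut butter: 21 g / 3 g = 7 servings × $0.20 = $1.40.

$1.40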